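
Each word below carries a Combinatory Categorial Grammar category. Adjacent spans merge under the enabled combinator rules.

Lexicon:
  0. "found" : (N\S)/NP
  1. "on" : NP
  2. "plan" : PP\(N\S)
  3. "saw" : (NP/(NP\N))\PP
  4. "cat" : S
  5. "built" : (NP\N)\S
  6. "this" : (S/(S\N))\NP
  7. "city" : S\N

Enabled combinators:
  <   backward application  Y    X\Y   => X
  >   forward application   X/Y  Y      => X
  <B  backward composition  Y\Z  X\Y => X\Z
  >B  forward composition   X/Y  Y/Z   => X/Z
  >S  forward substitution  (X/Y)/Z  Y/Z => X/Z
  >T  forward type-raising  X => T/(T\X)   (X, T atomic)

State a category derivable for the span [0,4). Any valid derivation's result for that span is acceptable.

[0,8] S   >
  [0,7] S/(S\N)   <
    [0,6] NP   >
      [0,4] NP/(NP\N)   <
        [0,3] PP   <
          [0,2] N\S   >
            [0,1] "found" : (N\S)/NP
            [1,2] "on" : NP
          [2,3] "plan" : PP\(N\S)
        [3,4] "saw" : (NP/(NP\N))\PP
      [4,6] NP\N   <
        [4,5] "cat" : S
        [5,6] "built" : (NP\N)\S
    [6,7] "this" : (S/(S\N))\NP
  [7,8] "city" : S\N

NP/(NP\N)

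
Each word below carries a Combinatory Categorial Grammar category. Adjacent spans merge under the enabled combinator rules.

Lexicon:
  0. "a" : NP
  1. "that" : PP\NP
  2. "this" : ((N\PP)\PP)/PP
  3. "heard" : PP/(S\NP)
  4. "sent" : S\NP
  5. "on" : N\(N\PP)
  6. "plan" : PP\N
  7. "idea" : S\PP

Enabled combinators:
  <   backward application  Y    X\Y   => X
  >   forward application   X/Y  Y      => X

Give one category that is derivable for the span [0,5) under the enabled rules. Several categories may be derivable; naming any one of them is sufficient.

[0,8] S   <
  [0,7] PP   <
    [0,6] N   <
      [0,5] N\PP   <
        [0,2] PP   <
          [0,1] "a" : NP
          [1,2] "that" : PP\NP
        [2,5] (N\PP)\PP   >
          [2,3] "this" : ((N\PP)\PP)/PP
          [3,5] PP   >
            [3,4] "heard" : PP/(S\NP)
            [4,5] "sent" : S\NP
      [5,6] "on" : N\(N\PP)
    [6,7] "plan" : PP\N
  [7,8] "idea" : S\PP

N\PP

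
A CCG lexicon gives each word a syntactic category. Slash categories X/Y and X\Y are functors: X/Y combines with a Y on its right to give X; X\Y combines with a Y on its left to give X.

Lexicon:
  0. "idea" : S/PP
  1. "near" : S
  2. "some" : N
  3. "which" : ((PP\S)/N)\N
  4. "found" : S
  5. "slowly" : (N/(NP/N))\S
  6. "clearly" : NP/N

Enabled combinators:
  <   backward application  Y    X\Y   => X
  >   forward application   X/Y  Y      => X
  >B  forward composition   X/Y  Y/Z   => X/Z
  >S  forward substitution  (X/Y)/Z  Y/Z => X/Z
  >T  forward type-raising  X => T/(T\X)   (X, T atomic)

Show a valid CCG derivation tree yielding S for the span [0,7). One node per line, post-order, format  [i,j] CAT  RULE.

[0,1] S/PP  lex  "idea"
[1,2] S  lex  "near"
[2,3] N  lex  "some"
[3,4] ((PP\S)/N)\N  lex  "which"
[2,4] (PP\S)/N  <  k=3
[4,5] S  lex  "found"
[5,6] (N/(NP/N))\S  lex  "slowly"
[4,6] N/(NP/N)  <  k=5
[6,7] NP/N  lex  "clearly"
[4,7] N  >  k=6
[2,7] PP\S  >  k=4
[1,7] PP  <  k=2
[0,7] S  >  k=1

[0,7] S   >
  [0,1] "idea" : S/PP
  [1,7] PP   <
    [1,2] "near" : S
    [2,7] PP\S   >
      [2,4] (PP\S)/N   <
        [2,3] "some" : N
        [3,4] "which" : ((PP\S)/N)\N
      [4,7] N   >
        [4,6] N/(NP/N)   <
          [4,5] "found" : S
          [5,6] "slowly" : (N/(NP/N))\S
        [6,7] "clearly" : NP/N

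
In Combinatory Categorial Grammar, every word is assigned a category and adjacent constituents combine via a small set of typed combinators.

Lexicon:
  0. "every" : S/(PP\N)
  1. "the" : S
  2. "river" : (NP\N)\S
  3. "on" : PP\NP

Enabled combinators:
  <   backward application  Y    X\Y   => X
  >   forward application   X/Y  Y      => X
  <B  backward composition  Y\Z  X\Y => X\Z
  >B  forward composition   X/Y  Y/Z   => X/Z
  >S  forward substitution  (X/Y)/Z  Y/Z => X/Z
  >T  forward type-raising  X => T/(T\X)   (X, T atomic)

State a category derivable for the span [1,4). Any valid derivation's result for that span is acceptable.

[0,4] S   >
  [0,1] "every" : S/(PP\N)
  [1,4] PP\N   <B
    [1,3] NP\N   <
      [1,2] "the" : S
      [2,3] "river" : (NP\N)\S
    [3,4] "on" : PP\NP

PP\N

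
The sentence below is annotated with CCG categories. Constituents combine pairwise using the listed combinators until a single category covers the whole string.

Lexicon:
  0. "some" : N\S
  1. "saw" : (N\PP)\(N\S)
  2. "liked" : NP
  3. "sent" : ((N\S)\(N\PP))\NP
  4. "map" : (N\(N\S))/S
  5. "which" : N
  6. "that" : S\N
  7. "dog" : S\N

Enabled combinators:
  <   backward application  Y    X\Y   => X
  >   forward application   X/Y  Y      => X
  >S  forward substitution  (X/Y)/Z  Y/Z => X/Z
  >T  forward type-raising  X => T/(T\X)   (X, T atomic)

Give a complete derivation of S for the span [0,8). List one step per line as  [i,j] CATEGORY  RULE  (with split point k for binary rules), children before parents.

[0,1] N\S  lex  "some"
[1,2] (N\PP)\(N\S)  lex  "saw"
[0,2] N\PP  <  k=1
[2,3] NP  lex  "liked"
[3,4] ((N\S)\(N\PP))\NP  lex  "sent"
[2,4] (N\S)\(N\PP)  <  k=3
[0,4] N\S  <  k=2
[4,5] (N\(N\S))/S  lex  "map"
[5,6] N  lex  "which"
[6,7] S\N  lex  "that"
[5,7] S  <  k=6
[4,7] N\(N\S)  >  k=5
[0,7] N  <  k=4
[7,8] S\N  lex  "dog"
[0,8] S  <  k=7

[0,8] S   <
  [0,7] N   <
    [0,4] N\S   <
      [0,2] N\PP   <
        [0,1] "some" : N\S
        [1,2] "saw" : (N\PP)\(N\S)
      [2,4] (N\S)\(N\PP)   <
        [2,3] "liked" : NP
        [3,4] "sent" : ((N\S)\(N\PP))\NP
    [4,7] N\(N\S)   >
      [4,5] "map" : (N\(N\S))/S
      [5,7] S   <
        [5,6] "which" : N
        [6,7] "that" : S\N
  [7,8] "dog" : S\N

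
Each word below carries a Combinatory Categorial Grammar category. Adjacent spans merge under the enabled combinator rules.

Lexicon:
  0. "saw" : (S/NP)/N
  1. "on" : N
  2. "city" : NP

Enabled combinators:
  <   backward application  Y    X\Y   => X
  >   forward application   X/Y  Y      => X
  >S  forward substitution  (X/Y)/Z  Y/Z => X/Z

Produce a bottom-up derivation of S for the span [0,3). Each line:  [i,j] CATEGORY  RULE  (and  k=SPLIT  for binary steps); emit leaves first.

[0,1] (S/NP)/N  lex  "saw"
[1,2] N  lex  "on"
[0,2] S/NP  >  k=1
[2,3] NP  lex  "city"
[0,3] S  >  k=2

[0,3] S   >
  [0,2] S/NP   >
    [0,1] "saw" : (S/NP)/N
    [1,2] "on" : N
  [2,3] "city" : NP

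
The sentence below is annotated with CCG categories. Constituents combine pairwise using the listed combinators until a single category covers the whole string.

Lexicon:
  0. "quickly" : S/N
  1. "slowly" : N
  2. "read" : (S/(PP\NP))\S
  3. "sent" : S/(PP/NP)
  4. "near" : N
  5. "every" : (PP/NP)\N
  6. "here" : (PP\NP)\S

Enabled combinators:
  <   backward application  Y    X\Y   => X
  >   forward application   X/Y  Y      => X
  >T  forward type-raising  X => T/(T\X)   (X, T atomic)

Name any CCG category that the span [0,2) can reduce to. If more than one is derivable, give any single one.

[0,7] S   >
  [0,3] S/(PP\NP)   <
    [0,2] S   >
      [0,1] "quickly" : S/N
      [1,2] "slowly" : N
    [2,3] "read" : (S/(PP\NP))\S
  [3,7] PP\NP   <
    [3,6] S   >
      [3,4] "sent" : S/(PP/NP)
      [4,6] PP/NP   <
        [4,5] "near" : N
        [5,6] "every" : (PP/NP)\N
    [6,7] "here" : (PP\NP)\S

S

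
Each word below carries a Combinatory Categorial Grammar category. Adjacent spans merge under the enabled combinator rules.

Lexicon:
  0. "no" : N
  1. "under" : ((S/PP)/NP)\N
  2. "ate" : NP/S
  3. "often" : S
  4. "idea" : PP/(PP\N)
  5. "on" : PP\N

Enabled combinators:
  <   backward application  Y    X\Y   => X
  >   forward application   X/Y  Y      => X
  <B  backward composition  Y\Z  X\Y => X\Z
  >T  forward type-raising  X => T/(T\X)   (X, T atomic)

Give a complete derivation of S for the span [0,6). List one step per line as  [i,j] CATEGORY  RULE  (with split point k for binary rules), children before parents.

[0,1] N  lex  "no"
[1,2] ((S/PP)/NP)\N  lex  "under"
[0,2] (S/PP)/NP  <  k=1
[2,3] NP/S  lex  "ate"
[3,4] S  lex  "often"
[2,4] NP  >  k=3
[0,4] S/PP  >  k=2
[4,5] PP/(PP\N)  lex  "idea"
[5,6] PP\N  lex  "on"
[4,6] PP  >  k=5
[0,6] S  >  k=4

[0,6] S   >
  [0,4] S/PP   >
    [0,2] (S/PP)/NP   <
      [0,1] "no" : N
      [1,2] "under" : ((S/PP)/NP)\N
    [2,4] NP   >
      [2,3] "ate" : NP/S
      [3,4] "often" : S
  [4,6] PP   >
    [4,5] "idea" : PP/(PP\N)
    [5,6] "on" : PP\N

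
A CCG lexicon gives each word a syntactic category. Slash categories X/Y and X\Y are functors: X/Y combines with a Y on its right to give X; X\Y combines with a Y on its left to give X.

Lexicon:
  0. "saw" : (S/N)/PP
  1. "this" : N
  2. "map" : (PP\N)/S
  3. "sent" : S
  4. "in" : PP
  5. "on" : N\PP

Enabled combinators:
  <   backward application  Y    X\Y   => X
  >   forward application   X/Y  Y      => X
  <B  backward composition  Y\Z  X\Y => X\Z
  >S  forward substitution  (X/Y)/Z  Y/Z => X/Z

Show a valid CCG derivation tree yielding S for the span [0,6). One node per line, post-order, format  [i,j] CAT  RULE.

[0,1] (S/N)/PP  lex  "saw"
[1,2] N  lex  "this"
[2,3] (PP\N)/S  lex  "map"
[3,4] S  lex  "sent"
[2,4] PP\N  >  k=3
[1,4] PP  <  k=2
[0,4] S/N  >  k=1
[4,5] PP  lex  "in"
[5,6] N\PP  lex  "on"
[4,6] N  <  k=5
[0,6] S  >  k=4

[0,6] S   >
  [0,4] S/N   >
    [0,1] "saw" : (S/N)/PP
    [1,4] PP   <
      [1,2] "this" : N
      [2,4] PP\N   >
        [2,3] "map" : (PP\N)/S
        [3,4] "sent" : S
  [4,6] N   <
    [4,5] "in" : PP
    [5,6] "on" : N\PP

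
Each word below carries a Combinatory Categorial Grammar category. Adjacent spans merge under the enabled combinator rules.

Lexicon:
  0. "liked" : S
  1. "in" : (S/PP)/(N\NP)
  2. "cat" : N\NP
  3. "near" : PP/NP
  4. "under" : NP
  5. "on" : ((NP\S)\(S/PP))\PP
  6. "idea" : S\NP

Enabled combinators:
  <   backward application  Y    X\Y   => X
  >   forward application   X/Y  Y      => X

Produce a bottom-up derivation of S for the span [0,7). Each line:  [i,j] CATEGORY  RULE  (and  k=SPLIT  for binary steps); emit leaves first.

[0,7] S   <
  [0,6] NP   <
    [0,1] "liked" : S
    [1,6] NP\S   <
      [1,3] S/PP   >
        [1,2] "in" : (S/PP)/(N\NP)
        [2,3] "cat" : N\NP
      [3,6] (NP\S)\(S/PP)   <
        [3,5] PP   >
          [3,4] "near" : PP/NP
          [4,5] "under" : NP
        [5,6] "on" : ((NP\S)\(S/PP))\PP
  [6,7] "idea" : S\NP

[0,1] S  lex  "liked"
[1,2] (S/PP)/(N\NP)  lex  "in"
[2,3] N\NP  lex  "cat"
[1,3] S/PP  >  k=2
[3,4] PP/NP  lex  "near"
[4,5] NP  lex  "under"
[3,5] PP  >  k=4
[5,6] ((NP\S)\(S/PP))\PP  lex  "on"
[3,6] (NP\S)\(S/PP)  <  k=5
[1,6] NP\S  <  k=3
[0,6] NP  <  k=1
[6,7] S\NP  lex  "idea"
[0,7] S  <  k=6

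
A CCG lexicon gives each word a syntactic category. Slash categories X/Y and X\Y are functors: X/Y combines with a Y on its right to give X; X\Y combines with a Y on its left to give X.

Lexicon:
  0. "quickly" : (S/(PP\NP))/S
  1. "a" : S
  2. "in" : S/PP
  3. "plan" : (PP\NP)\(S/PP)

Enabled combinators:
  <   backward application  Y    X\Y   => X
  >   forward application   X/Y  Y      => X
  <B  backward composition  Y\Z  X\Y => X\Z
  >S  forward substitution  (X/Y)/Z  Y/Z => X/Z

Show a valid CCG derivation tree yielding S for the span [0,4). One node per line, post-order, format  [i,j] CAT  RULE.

[0,1] (S/(PP\NP))/S  lex  "quickly"
[1,2] S  lex  "a"
[0,2] S/(PP\NP)  >  k=1
[2,3] S/PP  lex  "in"
[3,4] (PP\NP)\(S/PP)  lex  "plan"
[2,4] PP\NP  <  k=3
[0,4] S  >  k=2

[0,4] S   >
  [0,2] S/(PP\NP)   >
    [0,1] "quickly" : (S/(PP\NP))/S
    [1,2] "a" : S
  [2,4] PP\NP   <
    [2,3] "in" : S/PP
    [3,4] "plan" : (PP\NP)\(S/PP)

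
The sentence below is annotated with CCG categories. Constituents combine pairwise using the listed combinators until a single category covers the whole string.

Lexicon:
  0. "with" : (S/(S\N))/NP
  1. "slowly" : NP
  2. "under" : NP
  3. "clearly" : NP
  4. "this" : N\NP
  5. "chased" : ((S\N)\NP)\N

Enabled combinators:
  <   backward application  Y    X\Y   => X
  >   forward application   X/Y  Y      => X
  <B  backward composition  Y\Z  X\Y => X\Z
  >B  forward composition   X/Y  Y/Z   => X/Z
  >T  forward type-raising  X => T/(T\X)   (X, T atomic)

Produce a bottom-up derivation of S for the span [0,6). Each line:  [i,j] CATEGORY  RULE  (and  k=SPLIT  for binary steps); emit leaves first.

[0,1] (S/(S\N))/NP  lex  "with"
[1,2] NP  lex  "slowly"
[0,2] S/(S\N)  >  k=1
[2,3] NP  lex  "under"
[3,4] NP  lex  "clearly"
[3,4] N/(N\NP)  >T
[4,5] N\NP  lex  "this"
[3,5] N  >  k=4
[5,6] ((S\N)\NP)\N  lex  "chased"
[3,6] (S\N)\NP  <  k=5
[2,6] S\N  <  k=3
[0,6] S  >  k=2

[0,6] S   >
  [0,2] S/(S\N)   >
    [0,1] "with" : (S/(S\N))/NP
    [1,2] "slowly" : NP
  [2,6] S\N   <
    [2,3] "under" : NP
    [3,6] (S\N)\NP   <
      [3,5] N   >
        [3,4] N/(N\NP)   >T
          [3,4] "clearly" : NP
        [4,5] "this" : N\NP
      [5,6] "chased" : ((S\N)\NP)\N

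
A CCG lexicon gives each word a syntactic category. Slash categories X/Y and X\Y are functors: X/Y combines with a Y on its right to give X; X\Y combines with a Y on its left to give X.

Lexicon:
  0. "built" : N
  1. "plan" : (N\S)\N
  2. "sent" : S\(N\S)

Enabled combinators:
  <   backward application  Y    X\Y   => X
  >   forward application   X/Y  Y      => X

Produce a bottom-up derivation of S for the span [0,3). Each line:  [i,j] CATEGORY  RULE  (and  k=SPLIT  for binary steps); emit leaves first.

[0,3] S   <
  [0,2] N\S   <
    [0,1] "built" : N
    [1,2] "plan" : (N\S)\N
  [2,3] "sent" : S\(N\S)

[0,1] N  lex  "built"
[1,2] (N\S)\N  lex  "plan"
[0,2] N\S  <  k=1
[2,3] S\(N\S)  lex  "sent"
[0,3] S  <  k=2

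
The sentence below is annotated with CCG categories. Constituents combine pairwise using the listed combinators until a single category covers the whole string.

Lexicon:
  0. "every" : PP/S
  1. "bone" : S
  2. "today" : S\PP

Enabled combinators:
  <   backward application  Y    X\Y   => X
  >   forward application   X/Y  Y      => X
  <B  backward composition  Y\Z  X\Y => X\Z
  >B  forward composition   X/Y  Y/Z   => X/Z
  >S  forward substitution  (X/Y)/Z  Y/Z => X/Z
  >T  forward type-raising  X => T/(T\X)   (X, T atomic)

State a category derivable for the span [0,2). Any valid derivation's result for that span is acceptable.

PP

[0,3] S   <
  [0,2] PP   >
    [0,1] "every" : PP/S
    [1,2] "bone" : S
  [2,3] "today" : S\PP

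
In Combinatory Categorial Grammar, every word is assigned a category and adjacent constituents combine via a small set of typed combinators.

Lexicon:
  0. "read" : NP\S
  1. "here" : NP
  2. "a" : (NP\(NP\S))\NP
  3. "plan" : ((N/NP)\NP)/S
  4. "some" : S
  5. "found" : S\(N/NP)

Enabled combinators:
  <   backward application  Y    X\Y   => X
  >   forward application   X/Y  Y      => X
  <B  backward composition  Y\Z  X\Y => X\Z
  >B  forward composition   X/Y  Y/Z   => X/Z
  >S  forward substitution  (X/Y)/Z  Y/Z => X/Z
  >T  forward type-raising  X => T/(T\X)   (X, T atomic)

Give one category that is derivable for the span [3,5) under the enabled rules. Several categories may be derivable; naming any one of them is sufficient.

(N/NP)\NP

[0,6] S   <
  [0,3] NP   <
    [0,1] "read" : NP\S
    [1,3] NP\(NP\S)   <
      [1,2] "here" : NP
      [2,3] "a" : (NP\(NP\S))\NP
  [3,6] S\NP   <B
    [3,5] (N/NP)\NP   >
      [3,4] "plan" : ((N/NP)\NP)/S
      [4,5] "some" : S
    [5,6] "found" : S\(N/NP)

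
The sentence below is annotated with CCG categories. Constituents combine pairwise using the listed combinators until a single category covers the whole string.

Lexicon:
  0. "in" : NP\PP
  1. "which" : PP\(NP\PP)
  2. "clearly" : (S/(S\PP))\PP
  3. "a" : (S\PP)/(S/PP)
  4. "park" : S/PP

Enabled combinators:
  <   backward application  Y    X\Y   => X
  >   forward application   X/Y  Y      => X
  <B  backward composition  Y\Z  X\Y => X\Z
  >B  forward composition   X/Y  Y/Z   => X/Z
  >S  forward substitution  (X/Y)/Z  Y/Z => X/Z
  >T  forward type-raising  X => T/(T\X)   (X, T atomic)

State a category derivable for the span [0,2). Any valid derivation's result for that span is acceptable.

PP

[0,5] S   >
  [0,3] S/(S\PP)   <
    [0,2] PP   <
      [0,1] "in" : NP\PP
      [1,2] "which" : PP\(NP\PP)
    [2,3] "clearly" : (S/(S\PP))\PP
  [3,5] S\PP   >
    [3,4] "a" : (S\PP)/(S/PP)
    [4,5] "park" : S/PP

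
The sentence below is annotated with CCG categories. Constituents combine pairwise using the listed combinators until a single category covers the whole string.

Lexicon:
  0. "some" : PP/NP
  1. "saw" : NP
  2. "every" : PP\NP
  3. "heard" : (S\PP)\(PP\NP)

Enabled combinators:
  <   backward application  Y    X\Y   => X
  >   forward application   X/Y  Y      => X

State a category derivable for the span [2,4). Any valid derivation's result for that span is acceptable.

S\PP

[0,4] S   <
  [0,2] PP   >
    [0,1] "some" : PP/NP
    [1,2] "saw" : NP
  [2,4] S\PP   <
    [2,3] "every" : PP\NP
    [3,4] "heard" : (S\PP)\(PP\NP)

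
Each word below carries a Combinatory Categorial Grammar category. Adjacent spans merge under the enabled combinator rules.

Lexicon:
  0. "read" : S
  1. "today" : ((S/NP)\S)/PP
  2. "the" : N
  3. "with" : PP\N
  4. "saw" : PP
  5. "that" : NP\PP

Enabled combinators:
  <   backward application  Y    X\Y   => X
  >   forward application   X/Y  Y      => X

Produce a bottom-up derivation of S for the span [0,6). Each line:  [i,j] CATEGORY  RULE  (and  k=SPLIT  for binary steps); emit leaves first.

[0,1] S  lex  "read"
[1,2] ((S/NP)\S)/PP  lex  "today"
[2,3] N  lex  "the"
[3,4] PP\N  lex  "with"
[2,4] PP  <  k=3
[1,4] (S/NP)\S  >  k=2
[0,4] S/NP  <  k=1
[4,5] PP  lex  "saw"
[5,6] NP\PP  lex  "that"
[4,6] NP  <  k=5
[0,6] S  >  k=4

[0,6] S   >
  [0,4] S/NP   <
    [0,1] "read" : S
    [1,4] (S/NP)\S   >
      [1,2] "today" : ((S/NP)\S)/PP
      [2,4] PP   <
        [2,3] "the" : N
        [3,4] "with" : PP\N
  [4,6] NP   <
    [4,5] "saw" : PP
    [5,6] "that" : NP\PP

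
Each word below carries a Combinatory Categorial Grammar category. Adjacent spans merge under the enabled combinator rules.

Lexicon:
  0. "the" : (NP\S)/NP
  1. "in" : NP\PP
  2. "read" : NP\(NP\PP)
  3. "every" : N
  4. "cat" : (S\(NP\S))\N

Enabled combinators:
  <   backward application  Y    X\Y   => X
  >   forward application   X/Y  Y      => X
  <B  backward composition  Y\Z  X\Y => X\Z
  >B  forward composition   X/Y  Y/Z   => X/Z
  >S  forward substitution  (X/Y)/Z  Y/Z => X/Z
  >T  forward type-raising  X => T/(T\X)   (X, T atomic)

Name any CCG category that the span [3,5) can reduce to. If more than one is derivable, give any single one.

S\(NP\S)

[0,5] S   <
  [0,3] NP\S   >
    [0,1] "the" : (NP\S)/NP
    [1,3] NP   <
      [1,2] "in" : NP\PP
      [2,3] "read" : NP\(NP\PP)
  [3,5] S\(NP\S)   <
    [3,4] "every" : N
    [4,5] "cat" : (S\(NP\S))\N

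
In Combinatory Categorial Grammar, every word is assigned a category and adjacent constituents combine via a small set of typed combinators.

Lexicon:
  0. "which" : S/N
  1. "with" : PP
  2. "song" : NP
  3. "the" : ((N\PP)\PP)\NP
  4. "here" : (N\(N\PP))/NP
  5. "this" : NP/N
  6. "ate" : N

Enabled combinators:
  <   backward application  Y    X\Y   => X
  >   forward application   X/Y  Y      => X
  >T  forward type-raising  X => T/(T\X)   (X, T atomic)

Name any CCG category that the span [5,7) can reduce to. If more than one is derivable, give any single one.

[0,7] S   >
  [0,1] "which" : S/N
  [1,7] N   <
    [1,4] N\PP   <
      [1,2] "with" : PP
      [2,4] (N\PP)\PP   <
        [2,3] "song" : NP
        [3,4] "the" : ((N\PP)\PP)\NP
    [4,7] N\(N\PP)   >
      [4,5] "here" : (N\(N\PP))/NP
      [5,7] NP   >
        [5,6] "this" : NP/N
        [6,7] "ate" : N

NP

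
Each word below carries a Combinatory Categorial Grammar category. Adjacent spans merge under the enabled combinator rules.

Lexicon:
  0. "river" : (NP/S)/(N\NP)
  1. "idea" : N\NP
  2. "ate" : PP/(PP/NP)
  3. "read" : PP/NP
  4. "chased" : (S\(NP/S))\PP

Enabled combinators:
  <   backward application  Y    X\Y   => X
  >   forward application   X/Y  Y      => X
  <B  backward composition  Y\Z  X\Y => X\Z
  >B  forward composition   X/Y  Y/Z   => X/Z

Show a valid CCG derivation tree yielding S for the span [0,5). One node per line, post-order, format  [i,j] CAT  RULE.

[0,5] S   <
  [0,2] NP/S   >
    [0,1] "river" : (NP/S)/(N\NP)
    [1,2] "idea" : N\NP
  [2,5] S\(NP/S)   <
    [2,4] PP   >
      [2,3] "ate" : PP/(PP/NP)
      [3,4] "read" : PP/NP
    [4,5] "chased" : (S\(NP/S))\PP

[0,1] (NP/S)/(N\NP)  lex  "river"
[1,2] N\NP  lex  "idea"
[0,2] NP/S  >  k=1
[2,3] PP/(PP/NP)  lex  "ate"
[3,4] PP/NP  lex  "read"
[2,4] PP  >  k=3
[4,5] (S\(NP/S))\PP  lex  "chased"
[2,5] S\(NP/S)  <  k=4
[0,5] S  <  k=2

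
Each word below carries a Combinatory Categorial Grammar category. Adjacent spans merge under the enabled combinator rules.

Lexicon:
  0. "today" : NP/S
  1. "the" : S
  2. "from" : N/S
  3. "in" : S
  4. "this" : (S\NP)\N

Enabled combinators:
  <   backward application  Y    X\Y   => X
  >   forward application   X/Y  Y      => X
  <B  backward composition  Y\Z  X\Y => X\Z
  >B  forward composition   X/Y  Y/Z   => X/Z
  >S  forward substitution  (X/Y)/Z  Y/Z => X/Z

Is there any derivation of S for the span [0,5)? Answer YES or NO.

YES

[0,5] S   <
  [0,2] NP   >
    [0,1] "today" : NP/S
    [1,2] "the" : S
  [2,5] S\NP   <
    [2,4] N   >
      [2,3] "from" : N/S
      [3,4] "in" : S
    [4,5] "this" : (S\NP)\N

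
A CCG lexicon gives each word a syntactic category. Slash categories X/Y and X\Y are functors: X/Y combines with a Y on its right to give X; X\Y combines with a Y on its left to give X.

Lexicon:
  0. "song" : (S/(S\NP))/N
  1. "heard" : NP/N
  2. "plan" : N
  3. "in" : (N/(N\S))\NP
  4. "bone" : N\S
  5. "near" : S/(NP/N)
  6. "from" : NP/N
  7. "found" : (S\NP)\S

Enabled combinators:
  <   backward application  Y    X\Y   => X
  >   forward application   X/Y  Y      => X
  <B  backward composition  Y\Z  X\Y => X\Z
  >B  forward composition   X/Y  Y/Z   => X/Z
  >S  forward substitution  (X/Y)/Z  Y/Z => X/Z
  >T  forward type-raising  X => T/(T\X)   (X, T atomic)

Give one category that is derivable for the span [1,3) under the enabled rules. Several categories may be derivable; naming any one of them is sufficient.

[0,8] S   >
  [0,5] S/(S\NP)   >
    [0,1] "song" : (S/(S\NP))/N
    [1,5] N   >
      [1,4] N/(N\S)   <
        [1,3] NP   >
          [1,2] "heard" : NP/N
          [2,3] "plan" : N
        [3,4] "in" : (N/(N\S))\NP
      [4,5] "bone" : N\S
  [5,8] S\NP   <
    [5,7] S   >
      [5,6] "near" : S/(NP/N)
      [6,7] "from" : NP/N
    [7,8] "found" : (S\NP)\S

NP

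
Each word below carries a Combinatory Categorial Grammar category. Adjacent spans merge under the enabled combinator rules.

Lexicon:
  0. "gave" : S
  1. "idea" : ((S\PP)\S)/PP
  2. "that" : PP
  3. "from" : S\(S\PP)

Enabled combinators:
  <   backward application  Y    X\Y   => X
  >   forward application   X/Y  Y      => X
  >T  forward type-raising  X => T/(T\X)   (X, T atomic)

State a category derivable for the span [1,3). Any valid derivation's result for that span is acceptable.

[0,4] S   <
  [0,3] S\PP   <
    [0,1] "gave" : S
    [1,3] (S\PP)\S   >
      [1,2] "idea" : ((S\PP)\S)/PP
      [2,3] "that" : PP
  [3,4] "from" : S\(S\PP)

(S\PP)\S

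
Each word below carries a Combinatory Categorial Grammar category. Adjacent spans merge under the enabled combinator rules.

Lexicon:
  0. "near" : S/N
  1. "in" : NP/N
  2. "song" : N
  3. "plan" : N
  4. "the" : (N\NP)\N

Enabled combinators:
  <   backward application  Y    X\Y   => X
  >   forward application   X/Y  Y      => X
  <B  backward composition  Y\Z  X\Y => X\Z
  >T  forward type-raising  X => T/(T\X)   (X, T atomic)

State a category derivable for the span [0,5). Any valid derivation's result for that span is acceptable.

[0,5] S   >
  [0,1] "near" : S/N
  [1,5] N   <
    [1,3] NP   >
      [1,2] "in" : NP/N
      [2,3] "song" : N
    [3,5] N\NP   <
      [3,4] "plan" : N
      [4,5] "the" : (N\NP)\N

S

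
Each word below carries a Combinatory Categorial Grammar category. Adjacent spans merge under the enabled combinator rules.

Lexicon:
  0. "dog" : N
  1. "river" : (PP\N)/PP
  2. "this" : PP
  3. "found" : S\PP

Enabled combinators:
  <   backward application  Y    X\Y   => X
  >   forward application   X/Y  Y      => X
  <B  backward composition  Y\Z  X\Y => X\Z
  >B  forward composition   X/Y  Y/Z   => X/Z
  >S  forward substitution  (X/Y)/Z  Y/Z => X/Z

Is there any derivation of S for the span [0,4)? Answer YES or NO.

[0,4] S   <
  [0,1] "dog" : N
  [1,4] S\N   <B
    [1,3] PP\N   >
      [1,2] "river" : (PP\N)/PP
      [2,3] "this" : PP
    [3,4] "found" : S\PP

YES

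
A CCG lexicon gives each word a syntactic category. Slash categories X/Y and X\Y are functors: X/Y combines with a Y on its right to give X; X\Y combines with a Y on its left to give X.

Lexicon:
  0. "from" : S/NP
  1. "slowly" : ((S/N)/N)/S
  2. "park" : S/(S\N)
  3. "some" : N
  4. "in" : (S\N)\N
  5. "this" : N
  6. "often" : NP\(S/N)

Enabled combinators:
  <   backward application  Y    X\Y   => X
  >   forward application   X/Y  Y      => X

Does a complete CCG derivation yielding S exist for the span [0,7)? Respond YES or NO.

[0,7] S   >
  [0,1] "from" : S/NP
  [1,7] NP   <
    [1,6] S/N   >
      [1,5] (S/N)/N   >
        [1,2] "slowly" : ((S/N)/N)/S
        [2,5] S   >
          [2,3] "park" : S/(S\N)
          [3,5] S\N   <
            [3,4] "some" : N
            [4,5] "in" : (S\N)\N
      [5,6] "this" : N
    [6,7] "often" : NP\(S/N)

YES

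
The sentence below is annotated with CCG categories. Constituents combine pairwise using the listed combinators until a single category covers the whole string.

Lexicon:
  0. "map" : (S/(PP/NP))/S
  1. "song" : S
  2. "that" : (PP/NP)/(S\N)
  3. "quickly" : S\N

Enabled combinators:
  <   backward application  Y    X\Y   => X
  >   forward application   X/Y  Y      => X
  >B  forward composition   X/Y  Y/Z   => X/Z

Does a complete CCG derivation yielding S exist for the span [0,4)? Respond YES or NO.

[0,4] S   >
  [0,2] S/(PP/NP)   >
    [0,1] "map" : (S/(PP/NP))/S
    [1,2] "song" : S
  [2,4] PP/NP   >
    [2,3] "that" : (PP/NP)/(S\N)
    [3,4] "quickly" : S\N

YES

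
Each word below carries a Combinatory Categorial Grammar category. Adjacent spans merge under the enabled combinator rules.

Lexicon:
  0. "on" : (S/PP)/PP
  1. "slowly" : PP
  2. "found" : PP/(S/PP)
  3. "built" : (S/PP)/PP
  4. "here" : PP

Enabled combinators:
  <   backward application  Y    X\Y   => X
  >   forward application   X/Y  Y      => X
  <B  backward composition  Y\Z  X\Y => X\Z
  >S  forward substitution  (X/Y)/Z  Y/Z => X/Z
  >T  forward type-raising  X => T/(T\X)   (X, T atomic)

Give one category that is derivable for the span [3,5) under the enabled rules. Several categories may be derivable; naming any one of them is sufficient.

S/PP

[0,5] S   >
  [0,2] S/PP   >
    [0,1] "on" : (S/PP)/PP
    [1,2] "slowly" : PP
  [2,5] PP   >
    [2,3] "found" : PP/(S/PP)
    [3,5] S/PP   >
      [3,4] "built" : (S/PP)/PP
      [4,5] "here" : PP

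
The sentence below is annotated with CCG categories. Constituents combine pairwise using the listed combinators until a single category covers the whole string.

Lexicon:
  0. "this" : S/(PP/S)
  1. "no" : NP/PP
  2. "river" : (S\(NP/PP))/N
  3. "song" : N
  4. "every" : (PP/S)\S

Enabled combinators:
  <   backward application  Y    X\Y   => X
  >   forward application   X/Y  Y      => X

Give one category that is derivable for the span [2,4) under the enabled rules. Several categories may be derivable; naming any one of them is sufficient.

S\(NP/PP)

[0,5] S   >
  [0,1] "this" : S/(PP/S)
  [1,5] PP/S   <
    [1,4] S   <
      [1,2] "no" : NP/PP
      [2,4] S\(NP/PP)   >
        [2,3] "river" : (S\(NP/PP))/N
        [3,4] "song" : N
    [4,5] "every" : (PP/S)\S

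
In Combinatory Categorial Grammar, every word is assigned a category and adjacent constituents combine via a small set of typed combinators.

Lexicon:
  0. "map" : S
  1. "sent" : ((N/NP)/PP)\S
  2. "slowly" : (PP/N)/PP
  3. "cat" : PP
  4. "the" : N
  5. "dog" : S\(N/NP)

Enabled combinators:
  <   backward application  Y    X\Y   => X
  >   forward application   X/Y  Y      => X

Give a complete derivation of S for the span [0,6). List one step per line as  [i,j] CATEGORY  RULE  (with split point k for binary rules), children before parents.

[0,6] S   <
  [0,5] N/NP   >
    [0,2] (N/NP)/PP   <
      [0,1] "map" : S
      [1,2] "sent" : ((N/NP)/PP)\S
    [2,5] PP   >
      [2,4] PP/N   >
        [2,3] "slowly" : (PP/N)/PP
        [3,4] "cat" : PP
      [4,5] "the" : N
  [5,6] "dog" : S\(N/NP)

[0,1] S  lex  "map"
[1,2] ((N/NP)/PP)\S  lex  "sent"
[0,2] (N/NP)/PP  <  k=1
[2,3] (PP/N)/PP  lex  "slowly"
[3,4] PP  lex  "cat"
[2,4] PP/N  >  k=3
[4,5] N  lex  "the"
[2,5] PP  >  k=4
[0,5] N/NP  >  k=2
[5,6] S\(N/NP)  lex  "dog"
[0,6] S  <  k=5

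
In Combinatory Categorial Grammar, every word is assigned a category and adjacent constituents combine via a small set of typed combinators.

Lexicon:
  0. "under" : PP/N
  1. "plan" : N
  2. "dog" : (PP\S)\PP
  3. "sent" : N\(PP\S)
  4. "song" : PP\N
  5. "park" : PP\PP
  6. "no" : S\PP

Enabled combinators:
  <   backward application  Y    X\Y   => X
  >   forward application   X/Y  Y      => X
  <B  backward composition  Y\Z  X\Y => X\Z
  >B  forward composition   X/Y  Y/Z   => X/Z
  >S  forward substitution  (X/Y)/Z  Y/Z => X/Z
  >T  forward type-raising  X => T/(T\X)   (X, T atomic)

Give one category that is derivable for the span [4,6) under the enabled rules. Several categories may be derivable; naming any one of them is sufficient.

PP\N

[0,7] S   <
  [0,4] N   <
    [0,2] PP   >
      [0,1] "under" : PP/N
      [1,2] "plan" : N
    [2,4] N\PP   <B
      [2,3] "dog" : (PP\S)\PP
      [3,4] "sent" : N\(PP\S)
  [4,7] S\N   <B
    [4,6] PP\N   <B
      [4,5] "song" : PP\N
      [5,6] "park" : PP\PP
    [6,7] "no" : S\PP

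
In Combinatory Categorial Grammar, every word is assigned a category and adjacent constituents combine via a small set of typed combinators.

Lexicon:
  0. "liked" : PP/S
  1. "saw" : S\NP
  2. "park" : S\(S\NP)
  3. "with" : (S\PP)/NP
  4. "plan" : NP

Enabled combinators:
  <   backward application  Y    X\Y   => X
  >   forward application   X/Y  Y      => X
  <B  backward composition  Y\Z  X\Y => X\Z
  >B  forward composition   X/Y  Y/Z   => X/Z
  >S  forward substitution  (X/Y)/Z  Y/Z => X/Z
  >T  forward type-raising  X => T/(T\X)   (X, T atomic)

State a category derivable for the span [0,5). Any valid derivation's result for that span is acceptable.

S

[0,5] S   <
  [0,3] PP   >
    [0,1] "liked" : PP/S
    [1,3] S   <
      [1,2] "saw" : S\NP
      [2,3] "park" : S\(S\NP)
  [3,5] S\PP   >
    [3,4] "with" : (S\PP)/NP
    [4,5] "plan" : NP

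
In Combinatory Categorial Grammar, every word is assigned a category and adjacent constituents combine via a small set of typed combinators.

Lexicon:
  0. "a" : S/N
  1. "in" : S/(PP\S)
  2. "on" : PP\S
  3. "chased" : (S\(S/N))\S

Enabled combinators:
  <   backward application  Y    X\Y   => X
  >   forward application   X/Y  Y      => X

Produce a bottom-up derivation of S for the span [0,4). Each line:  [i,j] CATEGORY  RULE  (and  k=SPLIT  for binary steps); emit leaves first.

[0,1] S/N  lex  "a"
[1,2] S/(PP\S)  lex  "in"
[2,3] PP\S  lex  "on"
[1,3] S  >  k=2
[3,4] (S\(S/N))\S  lex  "chased"
[1,4] S\(S/N)  <  k=3
[0,4] S  <  k=1

[0,4] S   <
  [0,1] "a" : S/N
  [1,4] S\(S/N)   <
    [1,3] S   >
      [1,2] "in" : S/(PP\S)
      [2,3] "on" : PP\S
    [3,4] "chased" : (S\(S/N))\S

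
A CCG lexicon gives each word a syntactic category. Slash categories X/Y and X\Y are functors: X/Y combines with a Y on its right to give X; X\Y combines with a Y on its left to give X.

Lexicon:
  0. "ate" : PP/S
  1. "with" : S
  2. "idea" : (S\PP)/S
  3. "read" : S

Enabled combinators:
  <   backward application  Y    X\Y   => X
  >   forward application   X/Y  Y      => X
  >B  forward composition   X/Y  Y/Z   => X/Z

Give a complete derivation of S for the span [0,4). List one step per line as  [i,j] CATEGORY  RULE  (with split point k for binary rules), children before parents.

[0,4] S   <
  [0,2] PP   >
    [0,1] "ate" : PP/S
    [1,2] "with" : S
  [2,4] S\PP   >
    [2,3] "idea" : (S\PP)/S
    [3,4] "read" : S

[0,1] PP/S  lex  "ate"
[1,2] S  lex  "with"
[0,2] PP  >  k=1
[2,3] (S\PP)/S  lex  "idea"
[3,4] S  lex  "read"
[2,4] S\PP  >  k=3
[0,4] S  <  k=2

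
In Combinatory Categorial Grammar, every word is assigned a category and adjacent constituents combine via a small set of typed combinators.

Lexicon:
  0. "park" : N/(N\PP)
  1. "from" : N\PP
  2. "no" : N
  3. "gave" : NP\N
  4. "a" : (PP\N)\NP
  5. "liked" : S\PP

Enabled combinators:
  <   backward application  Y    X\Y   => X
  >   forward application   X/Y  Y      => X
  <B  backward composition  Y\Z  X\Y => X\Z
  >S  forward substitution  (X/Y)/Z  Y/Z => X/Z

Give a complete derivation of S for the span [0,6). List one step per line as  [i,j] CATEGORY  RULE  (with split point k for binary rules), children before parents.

[0,1] N/(N\PP)  lex  "park"
[1,2] N\PP  lex  "from"
[0,2] N  >  k=1
[2,3] N  lex  "no"
[3,4] NP\N  lex  "gave"
[2,4] NP  <  k=3
[4,5] (PP\N)\NP  lex  "a"
[2,5] PP\N  <  k=4
[5,6] S\PP  lex  "liked"
[2,6] S\N  <B  k=5
[0,6] S  <  k=2

[0,6] S   <
  [0,2] N   >
    [0,1] "park" : N/(N\PP)
    [1,2] "from" : N\PP
  [2,6] S\N   <B
    [2,5] PP\N   <
      [2,4] NP   <
        [2,3] "no" : N
        [3,4] "gave" : NP\N
      [4,5] "a" : (PP\N)\NP
    [5,6] "liked" : S\PP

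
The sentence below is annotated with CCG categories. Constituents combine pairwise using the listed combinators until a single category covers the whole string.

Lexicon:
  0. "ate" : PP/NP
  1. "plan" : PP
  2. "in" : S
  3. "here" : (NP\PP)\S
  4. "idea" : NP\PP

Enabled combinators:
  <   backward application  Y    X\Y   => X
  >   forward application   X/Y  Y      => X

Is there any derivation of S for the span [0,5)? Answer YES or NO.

PP/NP PP S (NP\PP)\S NP\PP
CKY chart[0,5] = {NP}; S ∉ chart

NO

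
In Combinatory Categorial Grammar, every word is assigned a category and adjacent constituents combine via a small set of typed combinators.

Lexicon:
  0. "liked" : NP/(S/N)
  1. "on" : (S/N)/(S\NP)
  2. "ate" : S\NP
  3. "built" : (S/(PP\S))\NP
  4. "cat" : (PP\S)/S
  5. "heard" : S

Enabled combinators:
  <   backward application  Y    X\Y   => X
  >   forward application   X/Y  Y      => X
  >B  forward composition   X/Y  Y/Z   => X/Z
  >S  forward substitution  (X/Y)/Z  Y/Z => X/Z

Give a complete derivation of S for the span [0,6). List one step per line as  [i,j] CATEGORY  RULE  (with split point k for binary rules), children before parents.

[0,6] S   >
  [0,4] S/(PP\S)   <
    [0,3] NP   >
      [0,1] "liked" : NP/(S/N)
      [1,3] S/N   >
        [1,2] "on" : (S/N)/(S\NP)
        [2,3] "ate" : S\NP
    [3,4] "built" : (S/(PP\S))\NP
  [4,6] PP\S   >
    [4,5] "cat" : (PP\S)/S
    [5,6] "heard" : S

[0,1] NP/(S/N)  lex  "liked"
[1,2] (S/N)/(S\NP)  lex  "on"
[2,3] S\NP  lex  "ate"
[1,3] S/N  >  k=2
[0,3] NP  >  k=1
[3,4] (S/(PP\S))\NP  lex  "built"
[0,4] S/(PP\S)  <  k=3
[4,5] (PP\S)/S  lex  "cat"
[5,6] S  lex  "heard"
[4,6] PP\S  >  k=5
[0,6] S  >  k=4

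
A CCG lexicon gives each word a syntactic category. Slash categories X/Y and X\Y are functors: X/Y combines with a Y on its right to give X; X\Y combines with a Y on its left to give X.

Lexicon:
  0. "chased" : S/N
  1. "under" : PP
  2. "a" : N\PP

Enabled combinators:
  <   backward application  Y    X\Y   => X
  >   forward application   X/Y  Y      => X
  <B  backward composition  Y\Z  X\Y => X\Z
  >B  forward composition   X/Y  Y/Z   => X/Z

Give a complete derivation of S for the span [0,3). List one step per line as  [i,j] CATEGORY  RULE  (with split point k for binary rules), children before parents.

[0,3] S   >
  [0,1] "chased" : S/N
  [1,3] N   <
    [1,2] "under" : PP
    [2,3] "a" : N\PP

[0,1] S/N  lex  "chased"
[1,2] PP  lex  "under"
[2,3] N\PP  lex  "a"
[1,3] N  <  k=2
[0,3] S  >  k=1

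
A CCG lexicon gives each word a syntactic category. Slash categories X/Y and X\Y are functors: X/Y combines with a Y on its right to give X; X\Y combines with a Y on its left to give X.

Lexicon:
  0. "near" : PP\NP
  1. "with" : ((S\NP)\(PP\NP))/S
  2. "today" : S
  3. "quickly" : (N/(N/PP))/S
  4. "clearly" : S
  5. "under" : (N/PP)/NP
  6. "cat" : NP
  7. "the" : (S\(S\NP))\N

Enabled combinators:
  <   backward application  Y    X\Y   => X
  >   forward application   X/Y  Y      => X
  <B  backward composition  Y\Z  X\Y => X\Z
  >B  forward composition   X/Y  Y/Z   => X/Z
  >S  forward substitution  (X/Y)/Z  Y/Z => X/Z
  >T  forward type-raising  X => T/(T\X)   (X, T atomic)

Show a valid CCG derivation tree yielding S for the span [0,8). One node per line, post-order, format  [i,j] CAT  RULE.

[0,8] S   <
  [0,3] S\NP   <
    [0,1] "near" : PP\NP
    [1,3] (S\NP)\(PP\NP)   >
      [1,2] "with" : ((S\NP)\(PP\NP))/S
      [2,3] "today" : S
  [3,8] S\(S\NP)   <
    [3,7] N   >
      [3,5] N/(N/PP)   >
        [3,4] "quickly" : (N/(N/PP))/S
        [4,5] "clearly" : S
      [5,7] N/PP   >
        [5,6] "under" : (N/PP)/NP
        [6,7] "cat" : NP
    [7,8] "the" : (S\(S\NP))\N

[0,1] PP\NP  lex  "near"
[1,2] ((S\NP)\(PP\NP))/S  lex  "with"
[2,3] S  lex  "today"
[1,3] (S\NP)\(PP\NP)  >  k=2
[0,3] S\NP  <  k=1
[3,4] (N/(N/PP))/S  lex  "quickly"
[4,5] S  lex  "clearly"
[3,5] N/(N/PP)  >  k=4
[5,6] (N/PP)/NP  lex  "under"
[6,7] NP  lex  "cat"
[5,7] N/PP  >  k=6
[3,7] N  >  k=5
[7,8] (S\(S\NP))\N  lex  "the"
[3,8] S\(S\NP)  <  k=7
[0,8] S  <  k=3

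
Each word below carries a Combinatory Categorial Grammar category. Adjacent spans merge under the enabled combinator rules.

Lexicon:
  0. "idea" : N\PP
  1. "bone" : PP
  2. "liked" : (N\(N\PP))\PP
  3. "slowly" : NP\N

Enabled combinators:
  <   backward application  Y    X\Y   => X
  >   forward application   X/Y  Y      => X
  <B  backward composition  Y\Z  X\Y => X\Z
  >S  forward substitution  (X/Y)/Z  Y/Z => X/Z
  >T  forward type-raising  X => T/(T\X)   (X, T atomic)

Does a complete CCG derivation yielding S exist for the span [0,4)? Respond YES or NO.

N\PP PP (N\(N\PP))\PP NP\N
CKY chart[0,4] = {N/(N\NP), NP, NP/(NP\NP), PP/(PP\NP), S/(S\NP)}; S ∉ chart

NO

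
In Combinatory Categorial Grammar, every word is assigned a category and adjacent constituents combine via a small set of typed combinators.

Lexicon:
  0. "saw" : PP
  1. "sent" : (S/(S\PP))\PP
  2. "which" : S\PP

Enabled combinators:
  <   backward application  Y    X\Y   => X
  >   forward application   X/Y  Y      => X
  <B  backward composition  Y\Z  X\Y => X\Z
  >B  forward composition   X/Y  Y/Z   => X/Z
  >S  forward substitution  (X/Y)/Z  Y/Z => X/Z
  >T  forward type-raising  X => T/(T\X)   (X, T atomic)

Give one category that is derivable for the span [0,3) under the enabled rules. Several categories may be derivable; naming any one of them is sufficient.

S

[0,3] S   >
  [0,2] S/(S\PP)   <
    [0,1] "saw" : PP
    [1,2] "sent" : (S/(S\PP))\PP
  [2,3] "which" : S\PP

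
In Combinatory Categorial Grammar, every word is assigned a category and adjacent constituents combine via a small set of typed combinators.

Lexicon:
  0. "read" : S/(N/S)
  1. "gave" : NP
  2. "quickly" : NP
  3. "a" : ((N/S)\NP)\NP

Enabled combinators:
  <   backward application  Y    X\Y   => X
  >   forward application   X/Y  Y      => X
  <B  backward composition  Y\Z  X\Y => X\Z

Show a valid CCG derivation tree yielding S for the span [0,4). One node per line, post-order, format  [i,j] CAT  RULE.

[0,4] S   >
  [0,1] "read" : S/(N/S)
  [1,4] N/S   <
    [1,2] "gave" : NP
    [2,4] (N/S)\NP   <
      [2,3] "quickly" : NP
      [3,4] "a" : ((N/S)\NP)\NP

[0,1] S/(N/S)  lex  "read"
[1,2] NP  lex  "gave"
[2,3] NP  lex  "quickly"
[3,4] ((N/S)\NP)\NP  lex  "a"
[2,4] (N/S)\NP  <  k=3
[1,4] N/S  <  k=2
[0,4] S  >  k=1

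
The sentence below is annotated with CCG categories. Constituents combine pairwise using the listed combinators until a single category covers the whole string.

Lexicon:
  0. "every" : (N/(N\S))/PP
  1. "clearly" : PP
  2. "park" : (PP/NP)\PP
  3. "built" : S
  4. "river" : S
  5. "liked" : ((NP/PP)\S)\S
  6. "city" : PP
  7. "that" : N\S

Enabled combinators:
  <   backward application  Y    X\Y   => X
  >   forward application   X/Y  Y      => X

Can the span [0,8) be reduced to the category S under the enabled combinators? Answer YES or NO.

NO

(N/(N\S))/PP PP (PP/NP)\PP S S ((NP/PP)\S)\S PP N\S
CKY chart[0,8] = {N}; S ∉ chart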